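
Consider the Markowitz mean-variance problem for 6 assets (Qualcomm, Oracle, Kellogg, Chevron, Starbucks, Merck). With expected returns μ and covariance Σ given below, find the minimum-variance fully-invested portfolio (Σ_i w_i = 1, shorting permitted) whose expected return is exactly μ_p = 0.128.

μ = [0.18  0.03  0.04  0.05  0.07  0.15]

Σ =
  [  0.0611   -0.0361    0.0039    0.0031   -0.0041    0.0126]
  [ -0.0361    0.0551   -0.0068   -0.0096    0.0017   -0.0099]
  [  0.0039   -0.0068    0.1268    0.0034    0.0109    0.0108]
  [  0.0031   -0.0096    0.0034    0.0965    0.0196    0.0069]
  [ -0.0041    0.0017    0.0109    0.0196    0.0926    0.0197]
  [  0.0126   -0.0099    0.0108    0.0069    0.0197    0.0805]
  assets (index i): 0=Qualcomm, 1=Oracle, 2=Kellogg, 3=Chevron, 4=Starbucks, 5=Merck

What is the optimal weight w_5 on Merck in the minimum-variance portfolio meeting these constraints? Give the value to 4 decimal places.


u=Σ⁻¹μ = [5.1942  4.3100  0.2132  0.5790  0.4637  1.3887]
v=Σ⁻¹𝟙 = [44.5313  51.5919  7.7003  11.8561  6.6819  8.1126]
a=μᵀu=1.342502  b=𝟙ᵀu=12.148819  c=𝟙ᵀv=130.473996  D=ac−b²=27.567839
λ₁=(c·0.128−b)/D = (130.473996·0.128−12.148819)/27.567839 = 0.165115
λ₂=(a−b·0.128)/D = (1.342502−12.148819·0.128)/27.567839 = -0.007710
w* = 0.165115·u + -0.007710·v:
  w_0 = 0.165115·5.1942 + -0.007710·44.5313 = 0.5143  (Qualcomm)
  w_1 = 0.165115·4.3100 + -0.007710·51.5919 = 0.3139  (Oracle)
  w_2 = 0.165115·0.2132 + -0.007710·7.7003 = -0.0242  (Kellogg)
  w_3 = 0.165115·0.5790 + -0.007710·11.8561 = 0.0042  (Chevron)
  w_4 = 0.165115·0.4637 + -0.007710·6.6819 = 0.0250  (Starbucks)
  w_5 = 0.165115·1.3887 + -0.007710·8.1126 = 0.1667  (Merck)
Σw_i=1.0000  μᵀw=0.1280
σ²=wᵀΣw=λ₁·μ_p+λ₂ = 0.165115·0.128 + -0.007710 = 0.013425 ≈ 0.0134

0.1667


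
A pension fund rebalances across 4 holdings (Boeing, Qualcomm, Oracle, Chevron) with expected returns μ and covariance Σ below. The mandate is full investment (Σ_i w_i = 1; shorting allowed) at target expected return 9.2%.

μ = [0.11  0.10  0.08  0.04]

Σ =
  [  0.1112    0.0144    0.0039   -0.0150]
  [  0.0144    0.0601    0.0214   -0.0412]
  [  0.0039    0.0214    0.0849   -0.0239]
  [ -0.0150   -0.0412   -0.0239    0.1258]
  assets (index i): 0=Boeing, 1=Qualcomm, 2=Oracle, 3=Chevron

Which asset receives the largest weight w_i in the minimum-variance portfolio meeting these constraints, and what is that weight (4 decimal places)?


Qualcomm (0.4815)

u=Σ⁻¹μ = [0.8653  2.0365  0.7348  1.2277]
v=Σ⁻¹𝟙 = [8.0696  23.7256  10.6956  18.7135]
a=μᵀu=0.406734  b=𝟙ᵀu=4.864409  c=𝟙ᵀv=61.204367  D=ac−b²=1.231448
λ₁=(c·0.092−b)/D = (61.204367·0.092−4.864409)/1.231448 = 0.622351
λ₂=(a−b·0.092)/D = (0.406734−4.864409·0.092)/1.231448 = -0.033125
w* = 0.622351·u + -0.033125·v:
  w_0 = 0.622351·0.8653 + -0.033125·8.0696 = 0.2712  (Boeing)
  w_1 = 0.622351·2.0365 + -0.033125·23.7256 = 0.4815  (Qualcomm)
  w_2 = 0.622351·0.7348 + -0.033125·10.6956 = 0.1030  (Oracle)
  w_3 = 0.622351·1.2277 + -0.033125·18.7135 = 0.1442  (Chevron)
Σw_i=1.0000  μᵀw=0.0920
σ²=wᵀΣw=λ₁·μ_p+λ₂ = 0.622351·0.092 + -0.033125 = 0.024132 ≈ 0.0241


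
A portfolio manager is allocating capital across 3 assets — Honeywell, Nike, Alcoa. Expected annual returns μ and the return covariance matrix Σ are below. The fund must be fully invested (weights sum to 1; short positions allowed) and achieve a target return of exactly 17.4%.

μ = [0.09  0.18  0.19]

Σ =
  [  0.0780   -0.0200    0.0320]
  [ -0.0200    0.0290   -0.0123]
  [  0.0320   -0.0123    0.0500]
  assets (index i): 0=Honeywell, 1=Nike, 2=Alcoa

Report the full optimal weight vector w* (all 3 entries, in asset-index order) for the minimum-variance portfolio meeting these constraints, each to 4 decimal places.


u=Σ⁻¹μ = [1.4322  9.3982  5.1953]
v=Σ⁻¹𝟙 = [18.1612  56.4506  22.2637]
a=μᵀu=2.807683  b=𝟙ᵀu=16.025715  c=𝟙ᵀv=96.875484  D=ac−b²=15.172082
λ₁=(c·0.174−b)/D = (96.875484·0.174−16.025715)/15.172082 = 0.054747
λ₂=(a−b·0.174)/D = (2.807683−16.025715·0.174)/15.172082 = 0.001266
w* = 0.054747·u + 0.001266·v:
  w_0 = 0.054747·1.4322 + 0.001266·18.1612 = 0.1014  (Honeywell)
  w_1 = 0.054747·9.3982 + 0.001266·56.4506 = 0.5860  (Nike)
  w_2 = 0.054747·5.1953 + 0.001266·22.2637 = 0.3126  (Alcoa)
Σw_i=1.0000  μᵀw=0.1740
σ²=wᵀΣw=λ₁·μ_p+λ₂ = 0.054747·0.174 + 0.001266 = 0.010792 ≈ 0.0108

0.1014  0.5860  0.3126


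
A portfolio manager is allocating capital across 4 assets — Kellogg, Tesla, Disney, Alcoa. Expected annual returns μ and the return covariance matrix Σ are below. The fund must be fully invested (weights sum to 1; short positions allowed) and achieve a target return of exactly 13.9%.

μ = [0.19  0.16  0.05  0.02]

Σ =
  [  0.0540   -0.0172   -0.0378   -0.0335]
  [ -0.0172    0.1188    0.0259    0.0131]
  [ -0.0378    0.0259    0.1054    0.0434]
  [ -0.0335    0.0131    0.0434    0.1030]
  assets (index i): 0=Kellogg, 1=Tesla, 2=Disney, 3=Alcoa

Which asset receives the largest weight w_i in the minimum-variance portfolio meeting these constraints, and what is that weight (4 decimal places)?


p=Σ⁻¹μ = [6.0129  1.7106  1.7118  1.2110]
q=Σ⁻¹𝟙 = [42.3220  9.3494  15.9617  15.5589]
a=μᵀp=1.525965  b=𝟙ᵀp=10.646341  c=𝟙ᵀq=83.192004  D=ac−b²=13.603485
λ₁=(c·0.139−b)/D = (83.192004·0.139−10.646341)/13.603485 = 0.067435
λ₂=(a−b·0.139)/D = (1.525965−10.646341·0.139)/13.603485 = 0.003391
w* = 0.067435·p + 0.003391·q:
  w_0 = 0.067435·6.0129 + 0.003391·42.3220 = 0.5490  (Kellogg)
  w_1 = 0.067435·1.7106 + 0.003391·9.3494 = 0.1471  (Tesla)
  w_2 = 0.067435·1.7118 + 0.003391·15.9617 = 0.1696  (Disney)
  w_3 = 0.067435·1.2110 + 0.003391·15.5589 = 0.1344  (Alcoa)
Σw_i=1.0000  μᵀw=0.1390
σ²=wᵀΣw=λ₁·μ_p+λ₂ = 0.067435·0.139 + 0.003391 = 0.012764 ≈ 0.0128

Kellogg (0.5490)


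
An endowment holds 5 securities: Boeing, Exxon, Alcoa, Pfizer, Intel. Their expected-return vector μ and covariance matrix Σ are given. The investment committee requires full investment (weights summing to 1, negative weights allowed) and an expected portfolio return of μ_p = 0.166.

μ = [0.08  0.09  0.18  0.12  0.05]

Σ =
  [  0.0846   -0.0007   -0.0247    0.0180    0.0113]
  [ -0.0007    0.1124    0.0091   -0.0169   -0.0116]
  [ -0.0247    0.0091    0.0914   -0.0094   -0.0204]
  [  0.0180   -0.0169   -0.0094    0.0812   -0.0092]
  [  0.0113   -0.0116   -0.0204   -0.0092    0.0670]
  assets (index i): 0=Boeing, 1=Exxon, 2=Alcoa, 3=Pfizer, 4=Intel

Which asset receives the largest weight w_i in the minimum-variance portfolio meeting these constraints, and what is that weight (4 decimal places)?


g=Σ⁻¹μ = [1.0925  1.0749  2.7795  1.9928  1.8680]
h=Σ⁻¹𝟙 = [10.7974  12.4373  19.6967  17.4705  23.6538]
a=μᵀg=1.016981  b=𝟙ᵀg=8.807689  c=𝟙ᵀh=84.055563  D=ac−b²=7.907528
λ₁=(c·0.166−b)/D = (84.055563·0.166−8.807689)/7.907528 = 0.650713
λ₂=(a−b·0.166)/D = (1.016981−8.807689·0.166)/7.907528 = -0.056288
w* = 0.650713·g + -0.056288·h:
  w_0 = 0.650713·1.0925 + -0.056288·10.7974 = 0.1032  (Boeing)
  w_1 = 0.650713·1.0749 + -0.056288·12.4373 = -0.0006  (Exxon)
  w_2 = 0.650713·2.7795 + -0.056288·19.6967 = 0.7000  (Alcoa)
  w_3 = 0.650713·1.9928 + -0.056288·17.4705 = 0.3134  (Pfizer)
  w_4 = 0.650713·1.8680 + -0.056288·23.6538 = -0.1159  (Intel)
Σw_i=1.0000  μᵀw=0.1660
σ²=wᵀΣw=λ₁·μ_p+λ₂ = 0.650713·0.166 + -0.056288 = 0.051731 ≈ 0.0517

Alcoa (0.7000)


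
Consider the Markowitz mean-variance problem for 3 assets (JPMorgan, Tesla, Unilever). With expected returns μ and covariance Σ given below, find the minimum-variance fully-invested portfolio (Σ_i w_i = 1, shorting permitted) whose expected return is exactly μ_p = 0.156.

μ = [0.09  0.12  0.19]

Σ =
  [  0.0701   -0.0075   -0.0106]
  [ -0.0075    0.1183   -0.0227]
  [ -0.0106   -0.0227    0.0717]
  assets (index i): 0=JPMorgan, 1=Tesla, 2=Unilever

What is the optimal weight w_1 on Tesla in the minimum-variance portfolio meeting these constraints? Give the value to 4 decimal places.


0.2374

x=Σ⁻¹μ = [2.0111  1.8178  3.5228]
y=Σ⁻¹𝟙 = [18.9185  13.6975  21.0805]
a=μᵀx=1.068460  b=𝟙ᵀx=7.351650  c=𝟙ᵀy=53.696429  D=ac−b²=3.325709
λ₁=(c·0.156−b)/D = (53.696429·0.156−7.351650)/3.325709 = 0.308203
λ₂=(a−b·0.156)/D = (1.068460−7.351650·0.156)/3.325709 = -0.023573
w* = 0.308203·x + -0.023573·y:
  w_0 = 0.308203·2.0111 + -0.023573·18.9185 = 0.1738  (JPMorgan)
  w_1 = 0.308203·1.8178 + -0.023573·13.6975 = 0.2374  (Tesla)
  w_2 = 0.308203·3.5228 + -0.023573·21.0805 = 0.5888  (Unilever)
Σw_i=1.0000  μᵀw=0.1560
σ²=wᵀΣw=λ₁·μ_p+λ₂ = 0.308203·0.156 + -0.023573 = 0.024506 ≈ 0.0245


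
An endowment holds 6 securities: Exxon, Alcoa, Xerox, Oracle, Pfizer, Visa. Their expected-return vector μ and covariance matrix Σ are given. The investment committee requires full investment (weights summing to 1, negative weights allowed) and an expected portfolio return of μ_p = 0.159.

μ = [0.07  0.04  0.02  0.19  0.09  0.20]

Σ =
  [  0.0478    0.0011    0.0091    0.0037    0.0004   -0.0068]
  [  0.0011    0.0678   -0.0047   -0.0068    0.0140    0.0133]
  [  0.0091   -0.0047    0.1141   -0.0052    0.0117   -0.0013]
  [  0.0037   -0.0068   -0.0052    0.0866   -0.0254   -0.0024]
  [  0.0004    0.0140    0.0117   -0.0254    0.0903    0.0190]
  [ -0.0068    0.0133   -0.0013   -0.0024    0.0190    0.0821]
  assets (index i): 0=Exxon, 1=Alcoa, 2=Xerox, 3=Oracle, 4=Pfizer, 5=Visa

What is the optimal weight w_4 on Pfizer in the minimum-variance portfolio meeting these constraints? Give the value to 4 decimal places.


u=Σ⁻¹μ = [1.5736  0.1204  0.0763  2.5535  1.1853  2.3484]
v=Σ⁻¹𝟙 = [19.3408  12.4170  7.4899  15.4564  10.3478  9.9463]
a=μᵀu=1.178031  b=𝟙ᵀu=7.857630  c=𝟙ᵀv=74.998302  D=ac−b²=26.608006
λ₁=(c·0.159−b)/D = (74.998302·0.159−7.857630)/26.608006 = 0.152852
λ₂=(a−b·0.159)/D = (1.178031−7.857630·0.159)/26.608006 = -0.002681
w* = 0.152852·u + -0.002681·v:
  w_0 = 0.152852·1.5736 + -0.002681·19.3408 = 0.1887  (Exxon)
  w_1 = 0.152852·0.1204 + -0.002681·12.4170 = -0.0149  (Alcoa)
  w_2 = 0.152852·0.0763 + -0.002681·7.4899 = -0.0084  (Xerox)
  w_3 = 0.152852·2.5535 + -0.002681·15.4564 = 0.3489  (Oracle)
  w_4 = 0.152852·1.1853 + -0.002681·10.3478 = 0.1534  (Pfizer)
  w_5 = 0.152852·2.3484 + -0.002681·9.9463 = 0.3323  (Visa)
Σw_i=1.0000  μᵀw=0.1590
σ²=wᵀΣw=λ₁·μ_p+λ₂ = 0.152852·0.159 + -0.002681 = 0.021623 ≈ 0.0216

0.1534


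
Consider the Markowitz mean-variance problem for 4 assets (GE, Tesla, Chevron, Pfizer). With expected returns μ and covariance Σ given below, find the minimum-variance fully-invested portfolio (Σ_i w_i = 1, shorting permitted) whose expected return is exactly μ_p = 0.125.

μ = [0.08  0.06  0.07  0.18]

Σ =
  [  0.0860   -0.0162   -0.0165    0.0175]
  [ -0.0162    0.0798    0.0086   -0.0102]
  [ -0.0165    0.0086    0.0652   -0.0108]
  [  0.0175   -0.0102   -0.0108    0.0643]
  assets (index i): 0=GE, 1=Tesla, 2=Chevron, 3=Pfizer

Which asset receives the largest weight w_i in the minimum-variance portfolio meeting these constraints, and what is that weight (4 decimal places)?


Pfizer (0.5047)

x=Σ⁻¹μ = [0.8425  1.1330  1.6385  3.0250]
y=Σ⁻¹𝟙 = [14.8636  15.6180  19.9092  17.3283]
a=μᵀx=0.794571  b=𝟙ᵀx=6.638910  c=𝟙ᵀy=67.719145  D=ac−b²=9.732514
λ₁=(c·0.125−b)/D = (67.719145·0.125−6.638910)/9.732514 = 0.187617
λ₂=(a−b·0.125)/D = (0.794571−6.638910·0.125)/9.732514 = -0.003626
w* = 0.187617·x + -0.003626·y:
  w_0 = 0.187617·0.8425 + -0.003626·14.8636 = 0.1042  (GE)
  w_1 = 0.187617·1.1330 + -0.003626·15.6180 = 0.1559  (Tesla)
  w_2 = 0.187617·1.6385 + -0.003626·19.9092 = 0.2352  (Chevron)
  w_3 = 0.187617·3.0250 + -0.003626·17.3283 = 0.5047  (Pfizer)
Σw_i=1.0000  μᵀw=0.1250
σ²=wᵀΣw=λ₁·μ_p+λ₂ = 0.187617·0.125 + -0.003626 = 0.019826 ≈ 0.0198


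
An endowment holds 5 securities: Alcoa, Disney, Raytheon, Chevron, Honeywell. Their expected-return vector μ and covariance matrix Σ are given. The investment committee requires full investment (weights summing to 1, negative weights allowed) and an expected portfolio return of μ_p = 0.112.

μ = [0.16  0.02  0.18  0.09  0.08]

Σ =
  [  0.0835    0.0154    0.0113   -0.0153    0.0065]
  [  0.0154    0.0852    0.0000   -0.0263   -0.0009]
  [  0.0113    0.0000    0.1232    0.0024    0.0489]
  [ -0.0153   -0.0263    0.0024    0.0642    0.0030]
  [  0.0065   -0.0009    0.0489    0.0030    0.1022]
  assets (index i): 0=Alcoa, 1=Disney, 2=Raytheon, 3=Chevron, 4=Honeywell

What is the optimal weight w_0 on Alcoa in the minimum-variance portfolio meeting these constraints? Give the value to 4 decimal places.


0.2848

g=Σ⁻¹μ = [2.0314  0.4985  1.2314  2.0438  0.0088]
h=Σ⁻¹𝟙 = [12.3531  17.3442  3.8937  25.1739  6.5498]
a=μᵀg=0.741289  b=𝟙ᵀg=5.813887  c=𝟙ᵀh=65.314757  D=ac−b²=14.615796
λ₁=(c·0.112−b)/D = (65.314757·0.112−5.813887)/14.615796 = 0.102722
λ₂=(a−b·0.112)/D = (0.741289−5.813887·0.112)/14.615796 = 0.006167
w* = 0.102722·g + 0.006167·h:
  w_0 = 0.102722·2.0314 + 0.006167·12.3531 = 0.2848  (Alcoa)
  w_1 = 0.102722·0.4985 + 0.006167·17.3442 = 0.1582  (Disney)
  w_2 = 0.102722·1.2314 + 0.006167·3.8937 = 0.1505  (Raytheon)
  w_3 = 0.102722·2.0438 + 0.006167·25.1739 = 0.3652  (Chevron)
  w_4 = 0.102722·0.0088 + 0.006167·6.5498 = 0.0413  (Honeywell)
Σw_i=1.0000  μᵀw=0.1120
σ²=wᵀΣw=λ₁·μ_p+λ₂ = 0.102722·0.112 + 0.006167 = 0.017672 ≈ 0.0177


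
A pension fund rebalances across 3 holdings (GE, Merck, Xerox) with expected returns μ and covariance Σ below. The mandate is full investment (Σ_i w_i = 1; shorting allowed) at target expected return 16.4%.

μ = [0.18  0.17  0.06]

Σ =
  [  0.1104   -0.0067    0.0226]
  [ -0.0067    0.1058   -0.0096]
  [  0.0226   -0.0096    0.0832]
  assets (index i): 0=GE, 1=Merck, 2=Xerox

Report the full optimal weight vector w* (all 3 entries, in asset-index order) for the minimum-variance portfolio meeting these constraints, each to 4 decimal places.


0.4428  0.4625  0.0948

x=Σ⁻¹μ = [1.6390  1.7540  0.4783]
y=Σ⁻¹𝟙 = [7.4155  10.9438  11.2677]
a=μᵀx=0.621893  b=𝟙ᵀx=3.871300  c=𝟙ᵀy=29.626986  D=ac−b²=3.437858
λ₁=(c·0.164−b)/D = (29.626986·0.164−3.871300)/3.437858 = 0.287250
λ₂=(a−b·0.164)/D = (0.621893−3.871300·0.164)/3.437858 = -0.003781
w* = 0.287250·x + -0.003781·y:
  w_0 = 0.287250·1.6390 + -0.003781·7.4155 = 0.4428  (GE)
  w_1 = 0.287250·1.7540 + -0.003781·10.9438 = 0.4625  (Merck)
  w_2 = 0.287250·0.4783 + -0.003781·11.2677 = 0.0948  (Xerox)
Σw_i=1.0000  μᵀw=0.1640
σ²=wᵀΣw=λ₁·μ_p+λ₂ = 0.287250·0.164 + -0.003781 = 0.043328 ≈ 0.0433


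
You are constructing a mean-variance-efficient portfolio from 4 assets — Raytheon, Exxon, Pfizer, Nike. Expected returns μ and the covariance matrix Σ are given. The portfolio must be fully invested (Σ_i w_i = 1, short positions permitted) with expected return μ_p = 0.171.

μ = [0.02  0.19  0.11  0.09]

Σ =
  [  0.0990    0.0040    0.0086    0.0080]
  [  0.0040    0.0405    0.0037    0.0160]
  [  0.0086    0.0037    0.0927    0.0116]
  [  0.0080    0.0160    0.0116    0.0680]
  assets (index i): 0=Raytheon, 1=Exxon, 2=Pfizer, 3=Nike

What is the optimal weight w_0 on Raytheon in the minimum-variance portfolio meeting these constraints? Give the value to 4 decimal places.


g=Σ⁻¹μ = [-0.0766  4.5737  1.0005  0.0857]
h=Σ⁻¹𝟙 = [7.9514  20.1392  8.2928  7.6171]
a=μᵀg=0.985228  b=𝟙ᵀg=5.583224  c=𝟙ᵀh=44.000529  D=ac−b²=12.178151
λ₁=(c·0.171−b)/D = (44.000529·0.171−5.583224)/12.178151 = 0.159373
λ₂=(a−b·0.171)/D = (0.985228−5.583224·0.171)/12.178151 = 0.002504
w* = 0.159373·g + 0.002504·h:
  w_0 = 0.159373·-0.0766 + 0.002504·7.9514 = 0.0077  (Raytheon)
  w_1 = 0.159373·4.5737 + 0.002504·20.1392 = 0.7793  (Exxon)
  w_2 = 0.159373·1.0005 + 0.002504·8.2928 = 0.1802  (Pfizer)
  w_3 = 0.159373·0.0857 + 0.002504·7.6171 = 0.0327  (Nike)
Σw_i=1.0000  μᵀw=0.1710
σ²=wᵀΣw=λ₁·μ_p+λ₂ = 0.159373·0.171 + 0.002504 = 0.029757 ≈ 0.0298

0.0077


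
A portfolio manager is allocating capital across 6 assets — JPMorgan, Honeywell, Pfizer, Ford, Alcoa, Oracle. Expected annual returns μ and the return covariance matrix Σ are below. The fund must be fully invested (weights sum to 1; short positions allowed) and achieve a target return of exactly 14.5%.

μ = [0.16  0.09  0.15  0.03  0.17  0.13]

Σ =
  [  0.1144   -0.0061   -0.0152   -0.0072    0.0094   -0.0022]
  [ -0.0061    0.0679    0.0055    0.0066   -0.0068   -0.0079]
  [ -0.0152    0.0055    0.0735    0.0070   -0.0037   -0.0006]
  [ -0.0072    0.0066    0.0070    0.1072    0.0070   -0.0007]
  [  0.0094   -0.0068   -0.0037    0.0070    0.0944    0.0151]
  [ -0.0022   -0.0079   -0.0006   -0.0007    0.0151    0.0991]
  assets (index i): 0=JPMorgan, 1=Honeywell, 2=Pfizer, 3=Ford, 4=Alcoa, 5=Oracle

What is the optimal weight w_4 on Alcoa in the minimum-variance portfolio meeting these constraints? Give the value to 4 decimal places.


0.2052

x=Σ⁻¹μ = [1.6889  1.5904  2.3596  0.0424  1.6381  1.2411]
y=Σ⁻¹𝟙 = [11.4767  15.9380  14.5927  7.6491  8.9403  10.3963]
a=μᵀx=1.208378  b=𝟙ᵀx=8.560428  c=𝟙ᵀy=68.993048  D=ac−b²=10.088744
λ₁=(c·0.145−b)/D = (68.993048·0.145−8.560428)/10.088744 = 0.143087
λ₂=(a−b·0.145)/D = (1.208378−8.560428·0.145)/10.088744 = -0.003259
w* = 0.143087·x + -0.003259·y:
  w_0 = 0.143087·1.6889 + -0.003259·11.4767 = 0.2042  (JPMorgan)
  w_1 = 0.143087·1.5904 + -0.003259·15.9380 = 0.1756  (Honeywell)
  w_2 = 0.143087·2.3596 + -0.003259·14.5927 = 0.2901  (Pfizer)
  w_3 = 0.143087·0.0424 + -0.003259·7.6491 = -0.0189  (Ford)
  w_4 = 0.143087·1.6381 + -0.003259·8.9403 = 0.2052  (Alcoa)
  w_5 = 0.143087·1.2411 + -0.003259·10.3963 = 0.1437  (Oracle)
Σw_i=1.0000  μᵀw=0.1450
σ²=wᵀΣw=λ₁·μ_p+λ₂ = 0.143087·0.145 + -0.003259 = 0.017488 ≈ 0.0175


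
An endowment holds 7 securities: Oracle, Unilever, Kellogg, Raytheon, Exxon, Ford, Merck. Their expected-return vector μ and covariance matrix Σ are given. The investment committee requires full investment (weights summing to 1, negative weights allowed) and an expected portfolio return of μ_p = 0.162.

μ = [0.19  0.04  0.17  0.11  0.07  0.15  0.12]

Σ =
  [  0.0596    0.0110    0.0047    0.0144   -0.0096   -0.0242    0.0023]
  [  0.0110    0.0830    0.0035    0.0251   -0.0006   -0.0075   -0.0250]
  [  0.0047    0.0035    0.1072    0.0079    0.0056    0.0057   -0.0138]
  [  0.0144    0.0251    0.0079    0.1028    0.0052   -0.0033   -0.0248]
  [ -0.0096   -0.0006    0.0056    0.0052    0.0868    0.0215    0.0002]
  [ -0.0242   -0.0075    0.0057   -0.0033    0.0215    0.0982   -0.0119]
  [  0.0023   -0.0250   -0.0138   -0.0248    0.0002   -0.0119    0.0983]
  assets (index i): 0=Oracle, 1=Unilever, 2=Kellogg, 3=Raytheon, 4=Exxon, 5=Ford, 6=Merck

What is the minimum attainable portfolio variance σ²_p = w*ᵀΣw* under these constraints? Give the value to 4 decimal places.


u=Σ⁻¹μ = [3.8294  0.4949  1.4339  0.8423  0.4424  2.5977  1.9844]
v=Σ⁻¹𝟙 = [18.9034  13.9252  8.5409  7.5055  8.7092  15.9702  18.2803]
a=μᵀu=1.742558  b=𝟙ᵀu=11.625034  c=𝟙ᵀv=91.834745  D=ac−b²=24.885991
λ₁=(c·0.162−b)/D = (91.834745·0.162−11.625034)/24.885991 = 0.130684
λ₂=(a−b·0.162)/D = (1.742558−11.625034·0.162)/24.885991 = -0.005654
w* = 0.130684·u + -0.005654·v:
  w_0 = 0.130684·3.8294 + -0.005654·18.9034 = 0.3936  (Oracle)
  w_1 = 0.130684·0.4949 + -0.005654·13.9252 = -0.0141  (Unilever)
  w_2 = 0.130684·1.4339 + -0.005654·8.5409 = 0.1391  (Kellogg)
  w_3 = 0.130684·0.8423 + -0.005654·7.5055 = 0.0676  (Raytheon)
  w_4 = 0.130684·0.4424 + -0.005654·8.7092 = 0.0086  (Exxon)
  w_5 = 0.130684·2.5977 + -0.005654·15.9702 = 0.2492  (Ford)
  w_6 = 0.130684·1.9844 + -0.005654·18.2803 = 0.1560  (Merck)
Σw_i=1.0000  μᵀw=0.1620
σ²=wᵀΣw=λ₁·μ_p+λ₂ = 0.130684·0.162 + -0.005654 = 0.015517 ≈ 0.0155

0.0155


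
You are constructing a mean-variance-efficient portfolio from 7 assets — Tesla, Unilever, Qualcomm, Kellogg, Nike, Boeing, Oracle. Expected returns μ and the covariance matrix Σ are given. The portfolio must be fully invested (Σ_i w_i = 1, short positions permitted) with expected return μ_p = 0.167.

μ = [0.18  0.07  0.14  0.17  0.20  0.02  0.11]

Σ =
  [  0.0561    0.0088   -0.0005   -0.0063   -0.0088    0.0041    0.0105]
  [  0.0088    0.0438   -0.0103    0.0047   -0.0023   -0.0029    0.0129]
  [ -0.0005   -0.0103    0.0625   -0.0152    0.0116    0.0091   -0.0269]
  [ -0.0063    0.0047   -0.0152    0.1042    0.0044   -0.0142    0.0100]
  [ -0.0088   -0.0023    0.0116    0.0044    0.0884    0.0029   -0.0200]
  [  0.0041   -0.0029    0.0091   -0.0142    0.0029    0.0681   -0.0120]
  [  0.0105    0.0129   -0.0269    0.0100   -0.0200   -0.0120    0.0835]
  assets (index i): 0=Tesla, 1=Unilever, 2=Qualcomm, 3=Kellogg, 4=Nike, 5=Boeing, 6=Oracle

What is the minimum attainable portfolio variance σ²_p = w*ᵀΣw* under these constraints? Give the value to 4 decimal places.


0.0129

x=Σ⁻¹μ = [3.2540  1.0134  3.3603  2.0008  2.5722  0.3992  2.2680]
y=Σ⁻¹𝟙 = [13.4024  20.9697  26.2878  13.1828  12.9365  16.8857  19.4663]
a=μᵀx=2.239153  b=𝟙ᵀx=14.867989  c=𝟙ᵀy=123.131236  D=ac−b²=54.652601
λ₁=(c·0.167−b)/D = (123.131236·0.167−14.867989)/54.652601 = 0.104202
λ₂=(a−b·0.167)/D = (2.239153−14.867989·0.167)/54.652601 = -0.004461
w* = 0.104202·x + -0.004461·y:
  w_0 = 0.104202·3.2540 + -0.004461·13.4024 = 0.2793  (Tesla)
  w_1 = 0.104202·1.0134 + -0.004461·20.9697 = 0.0121  (Unilever)
  w_2 = 0.104202·3.3603 + -0.004461·26.2878 = 0.2329  (Qualcomm)
  w_3 = 0.104202·2.0008 + -0.004461·13.1828 = 0.1497  (Kellogg)
  w_4 = 0.104202·2.5722 + -0.004461·12.9365 = 0.2103  (Nike)
  w_5 = 0.104202·0.3992 + -0.004461·16.8857 = -0.0337  (Boeing)
  w_6 = 0.104202·2.2680 + -0.004461·19.4663 = 0.1495  (Oracle)
Σw_i=1.0000  μᵀw=0.1670
σ²=wᵀΣw=λ₁·μ_p+λ₂ = 0.104202·0.167 + -0.004461 = 0.012941 ≈ 0.0129


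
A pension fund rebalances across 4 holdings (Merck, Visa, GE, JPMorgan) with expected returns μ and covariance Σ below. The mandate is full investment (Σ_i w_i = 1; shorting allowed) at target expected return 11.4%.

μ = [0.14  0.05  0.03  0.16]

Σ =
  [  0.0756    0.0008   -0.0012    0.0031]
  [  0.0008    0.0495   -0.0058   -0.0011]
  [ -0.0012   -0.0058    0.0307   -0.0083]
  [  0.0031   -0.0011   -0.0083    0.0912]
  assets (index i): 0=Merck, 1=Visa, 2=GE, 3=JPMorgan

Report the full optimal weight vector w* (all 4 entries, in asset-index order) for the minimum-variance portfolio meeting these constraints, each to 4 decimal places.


0.3328  0.1438  0.1809  0.3424

x=Σ⁻¹μ = [1.7904  1.2320  1.7857  1.8709]
y=Σ⁻¹𝟙 = [13.0243  25.2146  41.8016  14.6306]
a=μᵀx=0.665178  b=𝟙ᵀx=6.679078  c=𝟙ᵀy=94.671092  D=ac−b²=18.363078
λ₁=(c·0.114−b)/D = (94.671092·0.114−6.679078)/18.363078 = 0.224005
λ₂=(a−b·0.114)/D = (0.665178−6.679078·0.114)/18.363078 = -0.005241
w* = 0.224005·x + -0.005241·y:
  w_0 = 0.224005·1.7904 + -0.005241·13.0243 = 0.3328  (Merck)
  w_1 = 0.224005·1.2320 + -0.005241·25.2146 = 0.1438  (Visa)
  w_2 = 0.224005·1.7857 + -0.005241·41.8016 = 0.1809  (GE)
  w_3 = 0.224005·1.8709 + -0.005241·14.6306 = 0.3424  (JPMorgan)
Σw_i=1.0000  μᵀw=0.1140
σ²=wᵀΣw=λ₁·μ_p+λ₂ = 0.224005·0.114 + -0.005241 = 0.020296 ≈ 0.0203


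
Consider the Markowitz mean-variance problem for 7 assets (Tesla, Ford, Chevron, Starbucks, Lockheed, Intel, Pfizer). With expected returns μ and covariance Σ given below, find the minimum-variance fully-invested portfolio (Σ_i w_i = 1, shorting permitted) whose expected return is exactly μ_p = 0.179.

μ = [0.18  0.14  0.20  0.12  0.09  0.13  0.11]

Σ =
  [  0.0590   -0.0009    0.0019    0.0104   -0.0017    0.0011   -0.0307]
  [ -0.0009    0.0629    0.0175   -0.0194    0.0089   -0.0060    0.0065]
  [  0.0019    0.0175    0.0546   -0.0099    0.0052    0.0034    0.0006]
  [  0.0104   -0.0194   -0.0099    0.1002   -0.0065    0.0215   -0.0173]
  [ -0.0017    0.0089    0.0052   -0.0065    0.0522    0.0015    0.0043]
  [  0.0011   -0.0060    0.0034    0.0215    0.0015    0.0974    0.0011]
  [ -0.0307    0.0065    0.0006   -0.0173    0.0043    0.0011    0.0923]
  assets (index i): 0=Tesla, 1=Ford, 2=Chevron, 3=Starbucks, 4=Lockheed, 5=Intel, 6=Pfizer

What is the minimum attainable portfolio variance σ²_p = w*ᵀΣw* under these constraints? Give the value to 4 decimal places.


x=Σ⁻¹μ = [4.0784  1.5801  3.1317  1.7526  1.2492  0.8403  2.6769]
y=Σ⁻¹𝟙 = [24.9085  13.1524  13.6479  14.3621  16.3190  6.6725  19.9563]
a=μᵀx=2.308106  b=𝟙ᵀx=15.309202  c=𝟙ᵀy=109.018541  D=ac−b²=17.254703
λ₁=(c·0.179−b)/D = (109.018541·0.179−15.309202)/17.254703 = 0.243708
λ₂=(a−b·0.179)/D = (2.308106−15.309202·0.179)/17.254703 = -0.025051
w* = 0.243708·x + -0.025051·y:
  w_0 = 0.243708·4.0784 + -0.025051·24.9085 = 0.3700  (Tesla)
  w_1 = 0.243708·1.5801 + -0.025051·13.1524 = 0.0556  (Ford)
  w_2 = 0.243708·3.1317 + -0.025051·13.6479 = 0.4213  (Chevron)
  w_3 = 0.243708·1.7526 + -0.025051·14.3621 = 0.0673  (Starbucks)
  w_4 = 0.243708·1.2492 + -0.025051·16.3190 = -0.1044  (Lockheed)
  w_5 = 0.243708·0.8403 + -0.025051·6.6725 = 0.0376  (Intel)
  w_6 = 0.243708·2.6769 + -0.025051·19.9563 = 0.1525  (Pfizer)
Σw_i=1.0000  μᵀw=0.1790
σ²=wᵀΣw=λ₁·μ_p+λ₂ = 0.243708·0.179 + -0.025051 = 0.018573 ≈ 0.0186

0.0186


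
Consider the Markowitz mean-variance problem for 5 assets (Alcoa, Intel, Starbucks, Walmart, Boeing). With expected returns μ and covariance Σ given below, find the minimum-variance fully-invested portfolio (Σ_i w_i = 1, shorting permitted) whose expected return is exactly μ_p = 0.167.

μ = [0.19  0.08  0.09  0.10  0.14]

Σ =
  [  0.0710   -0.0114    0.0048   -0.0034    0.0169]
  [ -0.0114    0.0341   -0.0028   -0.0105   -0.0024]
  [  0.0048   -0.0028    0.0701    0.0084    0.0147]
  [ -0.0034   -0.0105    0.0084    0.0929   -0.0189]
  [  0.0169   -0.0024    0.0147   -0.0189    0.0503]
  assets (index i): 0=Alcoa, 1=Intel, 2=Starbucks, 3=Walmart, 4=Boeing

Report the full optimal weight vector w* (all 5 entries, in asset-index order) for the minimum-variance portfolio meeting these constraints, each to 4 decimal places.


g=Σ⁻¹μ = [2.7673  4.1668  0.4259  2.1681  2.7425]
h=Σ⁻¹𝟙 = [16.2679  43.0692  7.9510  19.9085  21.6268]
a=μᵀg=1.498227  b=𝟙ᵀg=12.270624  c=𝟙ᵀh=108.823347  D=ac−b²=12.473894
λ₁=(c·0.167−b)/D = (108.823347·0.167−12.270624)/12.473894 = 0.473218
λ₂=(a−b·0.167)/D = (1.498227−12.270624·0.167)/12.473894 = -0.044170
w* = 0.473218·g + -0.044170·h:
  w_0 = 0.473218·2.7673 + -0.044170·16.2679 = 0.5910  (Alcoa)
  w_1 = 0.473218·4.1668 + -0.044170·43.0692 = 0.0694  (Intel)
  w_2 = 0.473218·0.4259 + -0.044170·7.9510 = -0.1496  (Starbucks)
  w_3 = 0.473218·2.1681 + -0.044170·19.9085 = 0.1466  (Walmart)
  w_4 = 0.473218·2.7425 + -0.044170·21.6268 = 0.3426  (Boeing)
Σw_i=1.0000  μᵀw=0.1670
σ²=wᵀΣw=λ₁·μ_p+λ₂ = 0.473218·0.167 + -0.044170 = 0.034858 ≈ 0.0349

0.5910  0.0694  -0.1496  0.1466  0.3426


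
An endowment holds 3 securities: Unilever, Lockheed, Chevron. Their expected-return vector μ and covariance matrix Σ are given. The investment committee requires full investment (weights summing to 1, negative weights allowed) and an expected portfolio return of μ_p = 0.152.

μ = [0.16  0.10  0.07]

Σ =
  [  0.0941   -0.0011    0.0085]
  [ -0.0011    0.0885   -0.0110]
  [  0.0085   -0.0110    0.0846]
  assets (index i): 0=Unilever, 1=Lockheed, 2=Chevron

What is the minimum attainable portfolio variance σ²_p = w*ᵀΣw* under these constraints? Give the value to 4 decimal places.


0.0694

u=Σ⁻¹μ = [1.6404  1.2529  0.8255]
v=Σ⁻¹𝟙 = [9.6461  12.9778  12.5386]
a=μᵀu=0.445544  b=𝟙ᵀu=3.718856  c=𝟙ᵀv=35.162475  D=ac−b²=1.836534
λ₁=(c·0.152−b)/D = (35.162475·0.152−3.718856)/1.836534 = 0.885277
λ₂=(a−b·0.152)/D = (0.445544−3.718856·0.152)/1.836534 = -0.065189
w* = 0.885277·u + -0.065189·v:
  w_0 = 0.885277·1.6404 + -0.065189·9.6461 = 0.8234  (Unilever)
  w_1 = 0.885277·1.2529 + -0.065189·12.9778 = 0.2632  (Lockheed)
  w_2 = 0.885277·0.8255 + -0.065189·12.5386 = -0.0866  (Chevron)
Σw_i=1.0000  μᵀw=0.1520
σ²=wᵀΣw=λ₁·μ_p+λ₂ = 0.885277·0.152 + -0.065189 = 0.069373 ≈ 0.0694


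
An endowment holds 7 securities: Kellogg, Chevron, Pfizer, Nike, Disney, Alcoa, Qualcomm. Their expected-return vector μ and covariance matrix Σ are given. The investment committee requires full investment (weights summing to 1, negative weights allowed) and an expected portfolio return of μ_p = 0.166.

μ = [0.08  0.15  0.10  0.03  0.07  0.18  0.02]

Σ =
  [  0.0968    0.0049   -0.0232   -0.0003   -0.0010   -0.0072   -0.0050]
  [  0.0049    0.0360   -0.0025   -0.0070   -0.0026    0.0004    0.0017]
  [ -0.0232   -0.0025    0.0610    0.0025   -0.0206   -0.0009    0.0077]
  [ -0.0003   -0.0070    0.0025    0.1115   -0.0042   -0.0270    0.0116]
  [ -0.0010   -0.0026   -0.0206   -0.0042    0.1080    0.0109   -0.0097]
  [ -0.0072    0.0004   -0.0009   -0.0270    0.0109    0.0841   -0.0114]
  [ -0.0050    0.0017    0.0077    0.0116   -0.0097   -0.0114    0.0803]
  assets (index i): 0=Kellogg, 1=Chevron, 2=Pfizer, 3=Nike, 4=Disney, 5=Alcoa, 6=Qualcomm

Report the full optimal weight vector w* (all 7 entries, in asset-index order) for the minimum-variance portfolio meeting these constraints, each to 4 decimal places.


x=Σ⁻¹μ = [1.4706  4.4062  2.7021  1.1102  1.0997  2.5315  0.3201]
y=Σ⁻¹𝟙 = [17.5797  30.3066  27.5879  13.8546  15.2976  17.7232  12.6235]
a=μᵀx=1.621129  b=𝟙ᵀx=13.640261  c=𝟙ᵀy=134.973068  D=ac−b²=32.752029
λ₁=(c·0.166−b)/D = (134.973068·0.166−13.640261)/32.752029 = 0.267625
λ₂=(a−b·0.166)/D = (1.621129−13.640261·0.166)/32.752029 = -0.019637
w* = 0.267625·x + -0.019637·y:
  w_0 = 0.267625·1.4706 + -0.019637·17.5797 = 0.0484  (Kellogg)
  w_1 = 0.267625·4.4062 + -0.019637·30.3066 = 0.5841  (Chevron)
  w_2 = 0.267625·2.7021 + -0.019637·27.5879 = 0.1814  (Pfizer)
  w_3 = 0.267625·1.1102 + -0.019637·13.8546 = 0.0250  (Nike)
  w_4 = 0.267625·1.0997 + -0.019637·15.2976 = -0.0061  (Disney)
  w_5 = 0.267625·2.5315 + -0.019637·17.7232 = 0.3294  (Alcoa)
  w_6 = 0.267625·0.3201 + -0.019637·12.6235 = -0.1622  (Qualcomm)
Σw_i=1.0000  μᵀw=0.1660
σ²=wᵀΣw=λ₁·μ_p+λ₂ = 0.267625·0.166 + -0.019637 = 0.024789 ≈ 0.0248

0.0484  0.5841  0.1814  0.0250  -0.0061  0.3294  -0.1622


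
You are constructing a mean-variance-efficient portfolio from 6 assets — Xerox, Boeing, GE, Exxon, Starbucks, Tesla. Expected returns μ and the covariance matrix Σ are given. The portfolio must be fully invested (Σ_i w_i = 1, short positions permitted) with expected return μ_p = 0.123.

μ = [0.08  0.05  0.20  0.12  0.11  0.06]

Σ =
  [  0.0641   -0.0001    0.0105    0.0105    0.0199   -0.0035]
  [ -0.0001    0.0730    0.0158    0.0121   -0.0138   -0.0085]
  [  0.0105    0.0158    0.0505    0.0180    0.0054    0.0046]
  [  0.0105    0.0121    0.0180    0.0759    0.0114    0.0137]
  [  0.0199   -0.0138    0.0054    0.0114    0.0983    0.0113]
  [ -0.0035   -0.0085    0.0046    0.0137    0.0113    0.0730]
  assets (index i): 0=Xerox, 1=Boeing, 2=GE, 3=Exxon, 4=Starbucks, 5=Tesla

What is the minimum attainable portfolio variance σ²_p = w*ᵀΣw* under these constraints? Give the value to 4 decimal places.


g=Σ⁻¹μ = [0.3711  0.0163  3.5863  0.4910  0.7453  0.4081]
h=Σ⁻¹𝟙 = [11.9607  13.9809  9.7016  3.4654  7.2253  13.5199]
a=μᵀg=0.913145  b=𝟙ᵀg=5.618041  c=𝟙ᵀh=59.853804  D=ac−b²=23.092828
λ₁=(c·0.123−b)/D = (59.853804·0.123−5.618041)/23.092828 = 0.075520
λ₂=(a−b·0.123)/D = (0.913145−5.618041·0.123)/23.092828 = 0.009619
w* = 0.075520·g + 0.009619·h:
  w_0 = 0.075520·0.3711 + 0.009619·11.9607 = 0.1431  (Xerox)
  w_1 = 0.075520·0.0163 + 0.009619·13.9809 = 0.1357  (Boeing)
  w_2 = 0.075520·3.5863 + 0.009619·9.7016 = 0.3642  (GE)
  w_3 = 0.075520·0.4910 + 0.009619·3.4654 = 0.0704  (Exxon)
  w_4 = 0.075520·0.7453 + 0.009619·7.2253 = 0.1258  (Starbucks)
  w_5 = 0.075520·0.4081 + 0.009619·13.5199 = 0.1609  (Tesla)
Σw_i=1.0000  μᵀw=0.1230
σ²=wᵀΣw=λ₁·μ_p+λ₂ = 0.075520·0.123 + 0.009619 = 0.018908 ≈ 0.0189

0.0189


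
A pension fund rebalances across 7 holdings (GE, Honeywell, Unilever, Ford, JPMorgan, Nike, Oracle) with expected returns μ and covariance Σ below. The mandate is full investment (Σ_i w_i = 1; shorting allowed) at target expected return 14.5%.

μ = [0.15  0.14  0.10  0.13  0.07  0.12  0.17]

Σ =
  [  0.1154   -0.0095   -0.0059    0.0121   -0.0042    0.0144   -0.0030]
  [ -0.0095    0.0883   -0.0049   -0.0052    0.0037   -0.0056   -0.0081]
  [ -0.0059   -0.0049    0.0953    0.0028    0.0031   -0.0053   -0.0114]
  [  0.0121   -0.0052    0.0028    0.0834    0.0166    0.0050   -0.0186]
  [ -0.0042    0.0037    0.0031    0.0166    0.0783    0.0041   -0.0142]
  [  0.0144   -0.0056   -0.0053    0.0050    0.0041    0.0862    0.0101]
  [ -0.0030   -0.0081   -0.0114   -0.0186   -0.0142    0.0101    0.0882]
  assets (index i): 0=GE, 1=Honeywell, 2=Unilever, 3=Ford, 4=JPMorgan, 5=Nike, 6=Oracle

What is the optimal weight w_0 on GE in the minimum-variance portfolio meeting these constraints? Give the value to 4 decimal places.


p=Σ⁻¹μ = [1.3560  2.2051  1.5506  1.8430  0.8694  0.9280  2.7989]
q=Σ⁻¹𝟙 = [9.2281  15.5238  13.7802  12.3242  12.2809  8.4524  18.4668]
a=μᵀp=1.554794  b=𝟙ᵀp=11.551011  c=𝟙ᵀq=90.056334  D=ac−b²=6.593150
λ₁=(c·0.145−b)/D = (90.056334·0.145−11.551011)/6.593150 = 0.228594
λ₂=(a−b·0.145)/D = (1.554794−11.551011·0.145)/6.593150 = -0.018216
w* = 0.228594·p + -0.018216·q:
  w_0 = 0.228594·1.3560 + -0.018216·9.2281 = 0.1419  (GE)
  w_1 = 0.228594·2.2051 + -0.018216·15.5238 = 0.2213  (Honeywell)
  w_2 = 0.228594·1.5506 + -0.018216·13.7802 = 0.1034  (Unilever)
  w_3 = 0.228594·1.8430 + -0.018216·12.3242 = 0.1968  (Ford)
  w_4 = 0.228594·0.8694 + -0.018216·12.2809 = -0.0250  (JPMorgan)
  w_5 = 0.228594·0.9280 + -0.018216·8.4524 = 0.0582  (Nike)
  w_6 = 0.228594·2.7989 + -0.018216·18.4668 = 0.3034  (Oracle)
Σw_i=1.0000  μᵀw=0.1450
σ²=wᵀΣw=λ₁·μ_p+λ₂ = 0.228594·0.145 + -0.018216 = 0.014930 ≈ 0.0149

0.1419


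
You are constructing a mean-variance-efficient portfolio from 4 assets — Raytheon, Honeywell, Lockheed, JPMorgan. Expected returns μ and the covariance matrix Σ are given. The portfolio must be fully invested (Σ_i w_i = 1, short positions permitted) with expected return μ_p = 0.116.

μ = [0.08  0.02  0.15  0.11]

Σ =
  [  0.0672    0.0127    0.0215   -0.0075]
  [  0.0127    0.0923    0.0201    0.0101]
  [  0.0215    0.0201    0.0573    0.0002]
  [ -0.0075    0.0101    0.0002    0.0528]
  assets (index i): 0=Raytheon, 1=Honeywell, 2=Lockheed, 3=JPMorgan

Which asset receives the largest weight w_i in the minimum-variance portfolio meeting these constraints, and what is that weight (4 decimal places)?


x=Σ⁻¹μ = [0.7588  -0.7010  2.5709  2.3155]
y=Σ⁻¹𝟙 = [12.7138  4.5119  11.0296  19.8405]
a=μᵀx=0.687021  b=𝟙ᵀx=4.944232  c=𝟙ᵀy=48.095775  D=ac−b²=8.597373
λ₁=(c·0.116−b)/D = (48.095775·0.116−4.944232)/8.597373 = 0.073846
λ₂=(a−b·0.116)/D = (0.687021−4.944232·0.116)/8.597373 = 0.013201
w* = 0.073846·x + 0.013201·y:
  w_0 = 0.073846·0.7588 + 0.013201·12.7138 = 0.2239  (Raytheon)
  w_1 = 0.073846·-0.7010 + 0.013201·4.5119 = 0.0078  (Honeywell)
  w_2 = 0.073846·2.5709 + 0.013201·11.0296 = 0.3354  (Lockheed)
  w_3 = 0.073846·2.3155 + 0.013201·19.8405 = 0.4329  (JPMorgan)
Σw_i=1.0000  μᵀw=0.1160
σ²=wᵀΣw=λ₁·μ_p+λ₂ = 0.073846·0.116 + 0.013201 = 0.021767 ≈ 0.0218

JPMorgan (0.4329)


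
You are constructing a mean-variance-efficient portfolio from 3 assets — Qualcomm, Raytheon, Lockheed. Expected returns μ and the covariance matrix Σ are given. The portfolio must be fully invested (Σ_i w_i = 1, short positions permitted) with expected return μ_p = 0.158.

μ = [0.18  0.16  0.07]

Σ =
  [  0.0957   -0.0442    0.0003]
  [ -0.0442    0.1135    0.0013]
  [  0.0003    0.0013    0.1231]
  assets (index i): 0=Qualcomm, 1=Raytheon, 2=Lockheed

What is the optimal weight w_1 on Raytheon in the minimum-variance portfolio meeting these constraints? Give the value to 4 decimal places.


u=Σ⁻¹μ = [3.0817  2.6037  0.5336]
v=Σ⁻¹𝟙 = [17.6213  15.5821  7.9160]
a=μᵀu=1.008661  b=𝟙ᵀu=6.219081  c=𝟙ᵀv=41.119337  D=ac−b²=2.798488
λ₁=(c·0.158−b)/D = (41.119337·0.158−6.219081)/2.798488 = 0.099259
λ₂=(a−b·0.158)/D = (1.008661−6.219081·0.158)/2.798488 = 0.009307
w* = 0.099259·u + 0.009307·v:
  w_0 = 0.099259·3.0817 + 0.009307·17.6213 = 0.4699  (Qualcomm)
  w_1 = 0.099259·2.6037 + 0.009307·15.5821 = 0.4035  (Raytheon)
  w_2 = 0.099259·0.5336 + 0.009307·7.9160 = 0.1266  (Lockheed)
Σw_i=1.0000  μᵀw=0.1580
σ²=wᵀΣw=λ₁·μ_p+λ₂ = 0.099259·0.158 + 0.009307 = 0.024990 ≈ 0.0250

0.4035


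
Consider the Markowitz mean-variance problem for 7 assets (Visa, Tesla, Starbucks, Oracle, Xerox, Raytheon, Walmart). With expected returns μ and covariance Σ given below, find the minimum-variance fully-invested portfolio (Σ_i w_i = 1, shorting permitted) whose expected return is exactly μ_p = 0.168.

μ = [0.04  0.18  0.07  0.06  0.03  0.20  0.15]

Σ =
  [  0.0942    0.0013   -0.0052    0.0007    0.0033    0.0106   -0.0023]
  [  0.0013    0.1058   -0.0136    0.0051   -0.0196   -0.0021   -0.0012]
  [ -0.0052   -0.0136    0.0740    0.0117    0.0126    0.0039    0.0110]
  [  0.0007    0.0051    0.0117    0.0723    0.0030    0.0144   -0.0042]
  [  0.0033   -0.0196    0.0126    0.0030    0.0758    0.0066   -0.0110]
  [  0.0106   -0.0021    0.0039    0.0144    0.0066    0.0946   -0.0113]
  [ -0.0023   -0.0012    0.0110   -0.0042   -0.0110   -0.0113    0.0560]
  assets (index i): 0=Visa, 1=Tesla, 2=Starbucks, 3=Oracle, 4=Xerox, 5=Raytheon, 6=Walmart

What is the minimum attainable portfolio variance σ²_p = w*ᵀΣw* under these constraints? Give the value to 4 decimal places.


0.0205

u=Σ⁻¹μ = [0.1941  2.0367  0.4765  0.2786  1.1021  2.3998  3.3582]
v=Σ⁻¹𝟙 = [9.7121  13.4983  8.2666  10.1935  16.9876  9.4434  22.9284]
a=μᵀu=1.441194  b=𝟙ᵀu=9.846009  c=𝟙ᵀv=91.029903  D=ac−b²=34.247830
λ₁=(c·0.168−b)/D = (91.029903·0.168−9.846009)/34.247830 = 0.159047
λ₂=(a−b·0.168)/D = (1.441194−9.846009·0.168)/34.247830 = -0.006217
w* = 0.159047·u + -0.006217·v:
  w_0 = 0.159047·0.1941 + -0.006217·9.7121 = -0.0295  (Visa)
  w_1 = 0.159047·2.0367 + -0.006217·13.4983 = 0.2400  (Tesla)
  w_2 = 0.159047·0.4765 + -0.006217·8.2666 = 0.0244  (Starbucks)
  w_3 = 0.159047·0.2786 + -0.006217·10.1935 = -0.0191  (Oracle)
  w_4 = 0.159047·1.1021 + -0.006217·16.9876 = 0.0697  (Xerox)
  w_5 = 0.159047·2.3998 + -0.006217·9.4434 = 0.3230  (Raytheon)
  w_6 = 0.159047·3.3582 + -0.006217·22.9284 = 0.3916  (Walmart)
Σw_i=1.0000  μᵀw=0.1680
σ²=wᵀΣw=λ₁·μ_p+λ₂ = 0.159047·0.168 + -0.006217 = 0.020502 ≈ 0.0205


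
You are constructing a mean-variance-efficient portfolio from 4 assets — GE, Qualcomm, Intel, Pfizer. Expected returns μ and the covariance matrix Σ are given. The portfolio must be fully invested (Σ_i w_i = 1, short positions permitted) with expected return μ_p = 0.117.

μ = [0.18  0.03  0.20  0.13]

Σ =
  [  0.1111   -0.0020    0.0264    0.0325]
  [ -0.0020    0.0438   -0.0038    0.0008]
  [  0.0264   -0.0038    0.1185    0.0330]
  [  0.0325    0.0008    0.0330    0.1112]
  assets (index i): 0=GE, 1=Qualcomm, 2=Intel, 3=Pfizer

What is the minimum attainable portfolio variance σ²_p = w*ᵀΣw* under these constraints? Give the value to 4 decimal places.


0.0272

u=Σ⁻¹μ = [1.1967  0.8475  1.3320  0.4180]
v=Σ⁻¹𝟙 = [6.4366  23.5838  6.3529  5.0566]
a=μᵀu=0.561547  b=𝟙ᵀu=3.794054  c=𝟙ᵀv=41.429955  D=ac−b²=8.870004
λ₁=(c·0.117−b)/D = (41.429955·0.117−3.794054)/8.870004 = 0.118743
λ₂=(a−b·0.117)/D = (0.561547−3.794054·0.117)/8.870004 = 0.013263
w* = 0.118743·u + 0.013263·v:
  w_0 = 0.118743·1.1967 + 0.013263·6.4366 = 0.2275  (GE)
  w_1 = 0.118743·0.8475 + 0.013263·23.5838 = 0.4134  (Qualcomm)
  w_2 = 0.118743·1.3320 + 0.013263·6.3529 = 0.2424  (Intel)
  w_3 = 0.118743·0.4180 + 0.013263·5.0566 = 0.1167  (Pfizer)
Σw_i=1.0000  μᵀw=0.1170
σ²=wᵀΣw=λ₁·μ_p+λ₂ = 0.118743·0.117 + 0.013263 = 0.027156 ≈ 0.0272
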